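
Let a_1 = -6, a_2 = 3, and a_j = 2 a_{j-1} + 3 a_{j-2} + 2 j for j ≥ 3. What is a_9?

a_3 = 2·3 + 3·(-6) + 6 = -6
a_4 = 2·(-6) + 3·3 + 8 = 5
a_5 = 2·5 + 3·(-6) + 10 = 2
a_6 = 2·2 + 3·5 + 12 = 31
a_7 = 2·31 + 3·2 + 14 = 82
a_8 = 2·82 + 3·31 + 16 = 273
a_9 = 2·273 + 3·82 + 18 = 810

810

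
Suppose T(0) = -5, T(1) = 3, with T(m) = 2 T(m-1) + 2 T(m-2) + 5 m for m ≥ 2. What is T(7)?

T(2) = 2(3) + 2(-5) + 10 = 6
T(3) = 2(6) + 2(3) + 15 = 33
T(4) = 2(33) + 2(6) + 20 = 98
T(5) = 2(98) + 2(33) + 25 = 287
T(6) = 2(287) + 2(98) + 30 = 800
T(7) = 2(800) + 2(287) + 35 = 2209

2209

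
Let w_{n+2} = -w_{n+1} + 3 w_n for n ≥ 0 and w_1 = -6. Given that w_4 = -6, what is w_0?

-4

Let w_0 = x.
w_2 = 6 + 3x
w_3 = -24 - 3x
w_4 = 42 + 12x
So 42 + 12x = -6, giving x = -4.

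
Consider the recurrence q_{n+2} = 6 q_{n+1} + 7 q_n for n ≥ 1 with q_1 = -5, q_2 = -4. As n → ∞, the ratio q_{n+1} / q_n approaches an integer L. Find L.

The characteristic equation is r^2 - 6r - 7 = 0, which factors as (r - 7)(r + 1) = 0.
So the roots are 7 and -1. Since |7| > |-1| and the coefficient of 7^n is non-zero, the ratio tends to 7.

7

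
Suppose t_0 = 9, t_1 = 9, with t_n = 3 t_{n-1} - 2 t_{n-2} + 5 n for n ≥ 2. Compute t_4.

144

t_2 = 3·9 - 2·9 + 10 = 19
t_3 = 3·19 - 2·9 + 15 = 54
t_4 = 3·54 - 2·19 + 20 = 144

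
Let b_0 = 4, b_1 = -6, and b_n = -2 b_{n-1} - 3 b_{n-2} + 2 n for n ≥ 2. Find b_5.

34

b_2 = -2(-6) - 3(4) + 4 = 4
b_3 = -2(4) - 3(-6) + 6 = 16
b_4 = -2(16) - 3(4) + 8 = -36
b_5 = -2(-36) - 3(16) + 10 = 34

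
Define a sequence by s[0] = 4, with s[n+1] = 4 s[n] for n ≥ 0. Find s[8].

s[1] = 4*4 = 16
s[2] = 4*16 = 64
s[3] = 4*64 = 256
s[4] = 4*256 = 1024
s[5] = 4*1024 = 4096
s[6] = 4*4096 = 16384
s[7] = 4*16384 = 65536
s[8] = 4*65536 = 262144

262144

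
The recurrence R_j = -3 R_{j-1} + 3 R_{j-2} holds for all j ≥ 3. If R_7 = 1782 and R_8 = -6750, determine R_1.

Rearranging, R_{j-2} = (R_j + 3 R_{j-1}) / 3.
R_6 = (-6750 + 3(1782)) / 3 = -1404/3 = -468
R_5 = (1782 + 3(-468)) / 3 = 378/3 = 126
R_4 = (-468 + 3(126)) / 3 = -90/3 = -30
R_3 = (126 + 3(-30)) / 3 = 36/3 = 12
R_2 = (-30 + 3(12)) / 3 = 6/3 = 2
R_1 = (12 + 3(2)) / 3 = 18/3 = 6

6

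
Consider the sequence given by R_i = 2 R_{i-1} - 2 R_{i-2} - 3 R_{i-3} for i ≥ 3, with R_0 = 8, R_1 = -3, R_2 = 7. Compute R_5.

-39

R_3 = 2*7 - 2*(-3) - 3*8 = -4
R_4 = 2*(-4) - 2*7 - 3*(-3) = -13
R_5 = 2*(-13) - 2*(-4) - 3*7 = -39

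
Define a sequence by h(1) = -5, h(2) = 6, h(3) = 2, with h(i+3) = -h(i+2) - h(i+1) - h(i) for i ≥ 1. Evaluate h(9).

h(4) = -2 - 6 - (-5) = -3
h(5) = -(-3) - 2 - 6 = -5
h(6) = -(-5) - (-3) - 2 = 6
h(7) = -6 - (-5) - (-3) = 2
h(8) = -2 - 6 - (-5) = -3
h(9) = -(-3) - 2 - 6 = -5

-5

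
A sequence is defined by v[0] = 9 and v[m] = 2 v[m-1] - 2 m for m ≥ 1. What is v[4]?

92

v[1] = 2·9 - 2 = 16
v[2] = 2·16 - 4 = 28
v[3] = 2·28 - 6 = 50
v[4] = 2·50 - 8 = 92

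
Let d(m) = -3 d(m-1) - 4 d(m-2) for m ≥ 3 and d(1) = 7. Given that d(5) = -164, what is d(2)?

8

Let d(2) = z.
d(3) = -28 - 3z
d(4) = 84 + 5z
d(5) = -140 - 3z
So -140 - 3z = -164, giving z = 8.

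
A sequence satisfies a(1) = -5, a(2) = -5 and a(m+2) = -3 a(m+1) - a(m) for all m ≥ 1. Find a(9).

a(3) = -3*(-5) - (-5) = 20
a(4) = -3*20 - (-5) = -55
a(5) = -3*(-55) - 20 = 145
a(6) = -3*145 - (-55) = -380
a(7) = -3*(-380) - 145 = 995
a(8) = -3*995 - (-380) = -2605
a(9) = -3*(-2605) - 995 = 6820

6820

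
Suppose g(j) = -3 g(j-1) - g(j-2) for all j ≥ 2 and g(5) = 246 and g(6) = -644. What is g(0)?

-4

Rearranging, g(j-2) = -(g(j) + 3 g(j-1)).
g(4) = -(-644 + 3·246) = -94
g(3) = -(246 + 3·(-94)) = 36
g(2) = -(-94 + 3·36) = -14
g(1) = -(36 + 3·(-14)) = 6
g(0) = -(-14 + 3·6) = -4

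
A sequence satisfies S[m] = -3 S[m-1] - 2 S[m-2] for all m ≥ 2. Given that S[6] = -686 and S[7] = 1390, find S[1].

Rearranging, S[m-2] = (S[m] + 3 S[m-1]) / -2.
S[5] = (1390 + 3·(-686)) / -2 = -668/-2 = 334
S[4] = (-686 + 3·334) / -2 = 316/-2 = -158
S[3] = (334 + 3·(-158)) / -2 = -140/-2 = 70
S[2] = (-158 + 3·70) / -2 = 52/-2 = -26
S[1] = (70 + 3·(-26)) / -2 = -8/-2 = 4

4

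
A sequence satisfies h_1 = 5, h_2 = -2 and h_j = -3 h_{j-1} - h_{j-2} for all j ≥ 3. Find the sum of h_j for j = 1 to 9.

h_3 = -3·(-2) - 5 = 1
h_4 = -3·1 - (-2) = -1
h_5 = -3·(-1) - 1 = 2
h_6 = -3·2 - (-1) = -5
h_7 = -3·(-5) - 2 = 13
h_8 = -3·13 - (-5) = -34
h_9 = -3·(-34) - 13 = 89
Sum = 5 + (-2) + 1 + (-1) + 2 + (-5) + 13 + (-34) + 89 = 68

68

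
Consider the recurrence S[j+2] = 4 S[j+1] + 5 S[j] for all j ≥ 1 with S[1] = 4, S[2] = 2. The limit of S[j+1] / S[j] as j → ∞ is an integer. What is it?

5

The characteristic equation is r^2 - 4r - 5 = 0, which factors as (r - 5)(r + 1) = 0.
So the roots are 5 and -1. Since |5| > |-1| and the coefficient of 5^j is non-zero, the ratio tends to 5.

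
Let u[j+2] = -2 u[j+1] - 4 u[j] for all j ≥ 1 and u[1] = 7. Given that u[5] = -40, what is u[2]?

-5

Let u[2] = x.
u[3] = -28 - 2x
u[4] = 56
u[5] = 8x
So 8x = -40, giving x = -5.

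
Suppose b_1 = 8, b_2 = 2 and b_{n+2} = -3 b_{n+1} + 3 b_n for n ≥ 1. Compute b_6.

-738

b_3 = -3(2) + 3(8) = 18
b_4 = -3(18) + 3(2) = -48
b_5 = -3(-48) + 3(18) = 198
b_6 = -3(198) + 3(-48) = -738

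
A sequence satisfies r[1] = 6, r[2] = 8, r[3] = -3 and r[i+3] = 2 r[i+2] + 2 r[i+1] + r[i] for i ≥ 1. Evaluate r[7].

r[4] = 2·(-3) + 2·8 + 6 = 16
r[5] = 2·16 + 2·(-3) + 8 = 34
r[6] = 2·34 + 2·16 + (-3) = 97
r[7] = 2·97 + 2·34 + 16 = 278

278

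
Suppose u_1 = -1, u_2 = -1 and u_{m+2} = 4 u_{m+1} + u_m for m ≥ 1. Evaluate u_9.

u_3 = 4(-1) + (-1) = -5
u_4 = 4(-5) + (-1) = -21
u_5 = 4(-21) + (-5) = -89
u_6 = 4(-89) + (-21) = -377
u_7 = 4(-377) + (-89) = -1597
u_8 = 4(-1597) + (-377) = -6765
u_9 = 4(-6765) + (-1597) = -28657

-28657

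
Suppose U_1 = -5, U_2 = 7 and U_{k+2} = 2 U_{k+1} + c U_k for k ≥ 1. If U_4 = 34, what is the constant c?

-2

U_3 = 14 - 5c
U_4 = 28 - 3c
So 28 - 3c = 34, giving c = -2.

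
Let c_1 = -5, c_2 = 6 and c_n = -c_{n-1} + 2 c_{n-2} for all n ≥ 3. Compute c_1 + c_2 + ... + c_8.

301

c_3 = -6 + 2(-5) = -16
c_4 = -(-16) + 2(6) = 28
c_5 = -28 + 2(-16) = -60
c_6 = -(-60) + 2(28) = 116
c_7 = -116 + 2(-60) = -236
c_8 = -(-236) + 2(116) = 468
Sum = (-5) + 6 + (-16) + 28 + (-60) + 116 + (-236) + 468 = 301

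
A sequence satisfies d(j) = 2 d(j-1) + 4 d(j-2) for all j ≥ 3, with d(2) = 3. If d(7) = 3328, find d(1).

8

Let d(1) = z.
d(3) = 6 + 4z
d(4) = 24 + 8z
d(5) = 72 + 32z
d(6) = 240 + 96z
d(7) = 768 + 320z
So 768 + 320z = 3328, giving z = 8.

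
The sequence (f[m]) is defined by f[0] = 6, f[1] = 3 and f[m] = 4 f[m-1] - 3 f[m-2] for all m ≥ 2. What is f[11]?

f[2] = 4·3 - 3·6 = -6
f[3] = 4·(-6) - 3·3 = -33
f[4] = 4·(-33) - 3·(-6) = -114
f[5] = 4·(-114) - 3·(-33) = -357
f[6] = 4·(-357) - 3·(-114) = -1086
f[7] = 4·(-1086) - 3·(-357) = -3273
f[8] = 4·(-3273) - 3·(-1086) = -9834
f[9] = 4·(-9834) - 3·(-3273) = -29517
f[10] = 4·(-29517) - 3·(-9834) = -88566
f[11] = 4·(-88566) - 3·(-29517) = -265713

-265713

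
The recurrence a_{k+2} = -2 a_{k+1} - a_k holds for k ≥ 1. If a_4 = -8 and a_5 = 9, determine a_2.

-6

Rearranging, a_{k-2} = -(a_k + 2 a_{k-1}).
a_3 = -(9 + 2(-8)) = 7
a_2 = -(-8 + 2(7)) = -6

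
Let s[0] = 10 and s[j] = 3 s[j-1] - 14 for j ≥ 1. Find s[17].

The fixed point is -14/(1 - 3) = 7, so s[j] - 7 = 3(s[j-1] - 7).
Hence s[j] = 3·3^j + 7.
s[17] = 3·3^{17} + 7 = 3·129140163 + 7 = 387420496.

387420496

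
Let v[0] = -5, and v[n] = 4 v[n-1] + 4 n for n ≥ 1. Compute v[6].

v[1] = 4*(-5) + 4 = -16
v[2] = 4*(-16) + 8 = -56
v[3] = 4*(-56) + 12 = -212
v[4] = 4*(-212) + 16 = -832
v[5] = 4*(-832) + 20 = -3308
v[6] = 4*(-3308) + 24 = -13208

-13208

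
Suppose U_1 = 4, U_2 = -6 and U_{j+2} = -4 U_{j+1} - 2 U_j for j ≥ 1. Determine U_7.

2048

U_3 = -4*(-6) - 2*4 = 16
U_4 = -4*16 - 2*(-6) = -52
U_5 = -4*(-52) - 2*16 = 176
U_6 = -4*176 - 2*(-52) = -600
U_7 = -4*(-600) - 2*176 = 2048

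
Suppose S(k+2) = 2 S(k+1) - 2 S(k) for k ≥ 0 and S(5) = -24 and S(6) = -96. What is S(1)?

6

Rearranging, S(k-2) = (S(k) - 2 S(k-1)) / -2.
S(4) = (-96 - 2·(-24)) / -2 = -48/-2 = 24
S(3) = (-24 - 2·24) / -2 = -72/-2 = 36
S(2) = (24 - 2·36) / -2 = -48/-2 = 24
S(1) = (36 - 2·24) / -2 = -12/-2 = 6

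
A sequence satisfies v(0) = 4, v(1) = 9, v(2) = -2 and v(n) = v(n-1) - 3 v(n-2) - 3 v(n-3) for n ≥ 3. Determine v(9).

-3179

v(3) = (-2) - 3*9 - 3*4 = -41
v(4) = (-41) - 3*(-2) - 3*9 = -62
v(5) = (-62) - 3*(-41) - 3*(-2) = 67
v(6) = 67 - 3*(-62) - 3*(-41) = 376
v(7) = 376 - 3*67 - 3*(-62) = 361
v(8) = 361 - 3*376 - 3*67 = -968
v(9) = (-968) - 3*361 - 3*376 = -3179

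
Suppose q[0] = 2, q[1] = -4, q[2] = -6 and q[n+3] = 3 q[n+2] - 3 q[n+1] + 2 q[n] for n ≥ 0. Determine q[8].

q[3] = 3(-6) - 3(-4) + 2(2) = -2
q[4] = 3(-2) - 3(-6) + 2(-4) = 4
q[5] = 3(4) - 3(-2) + 2(-6) = 6
q[6] = 3(6) - 3(4) + 2(-2) = 2
q[7] = 3(2) - 3(6) + 2(4) = -4
q[8] = 3(-4) - 3(2) + 2(6) = -6

-6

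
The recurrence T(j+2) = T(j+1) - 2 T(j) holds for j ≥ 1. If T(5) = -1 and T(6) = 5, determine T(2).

Rearranging, T(j-2) = (T(j) - T(j-1)) / -2.
T(4) = (5 - (-1)) / -2 = 6/-2 = -3
T(3) = (-1 - (-3)) / -2 = 2/-2 = -1
T(2) = (-3 - (-1)) / -2 = -2/-2 = 1

1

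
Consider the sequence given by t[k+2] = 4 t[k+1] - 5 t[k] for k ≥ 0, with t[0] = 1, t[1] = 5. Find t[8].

-1535

t[2] = 4·5 - 5·1 = 15
t[3] = 4·15 - 5·5 = 35
t[4] = 4·35 - 5·15 = 65
t[5] = 4·65 - 5·35 = 85
t[6] = 4·85 - 5·65 = 15
t[7] = 4·15 - 5·85 = -365
t[8] = 4·(-365) - 5·15 = -1535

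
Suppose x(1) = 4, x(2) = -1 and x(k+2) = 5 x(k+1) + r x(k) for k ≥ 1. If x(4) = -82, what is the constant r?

x(3) = -5 + 4r
x(4) = -25 + 19r
So -25 + 19r = -82, giving r = -3.

-3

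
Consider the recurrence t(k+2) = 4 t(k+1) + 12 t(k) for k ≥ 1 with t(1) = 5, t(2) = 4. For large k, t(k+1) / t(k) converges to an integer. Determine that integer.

The characteristic equation is r^2 - 4r - 12 = 0, which factors as (r - 6)(r + 2) = 0.
So the roots are 6 and -2. Since |6| > |-2| and the coefficient of 6^k is non-zero, the ratio tends to 6.

6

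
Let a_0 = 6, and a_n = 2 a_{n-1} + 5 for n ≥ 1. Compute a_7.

a_1 = 2*6 + 5 = 17
a_2 = 2*17 + 5 = 39
a_3 = 2*39 + 5 = 83
a_4 = 2*83 + 5 = 171
a_5 = 2*171 + 5 = 347
a_6 = 2*347 + 5 = 699
a_7 = 2*699 + 5 = 1403

1403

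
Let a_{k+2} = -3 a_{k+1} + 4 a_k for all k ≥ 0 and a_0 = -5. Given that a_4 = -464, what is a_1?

Let a_1 = w.
a_2 = -20 - 3w
a_3 = 60 + 13w
a_4 = -260 - 51w
So -260 - 51w = -464, giving w = 4.

4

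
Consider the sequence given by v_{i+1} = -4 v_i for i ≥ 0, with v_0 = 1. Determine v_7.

v_1 = -4·1 = -4
v_2 = -4·(-4) = 16
v_3 = -4·16 = -64
v_4 = -4·(-64) = 256
v_5 = -4·256 = -1024
v_6 = -4·(-1024) = 4096
v_7 = -4·4096 = -16384

-16384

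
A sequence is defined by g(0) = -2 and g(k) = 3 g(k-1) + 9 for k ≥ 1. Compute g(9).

g(1) = 3·(-2) + 9 = 3
g(2) = 3·3 + 9 = 18
g(3) = 3·18 + 9 = 63
g(4) = 3·63 + 9 = 198
g(5) = 3·198 + 9 = 603
g(6) = 3·603 + 9 = 1818
g(7) = 3·1818 + 9 = 5463
g(8) = 3·5463 + 9 = 16398
g(9) = 3·16398 + 9 = 49203

49203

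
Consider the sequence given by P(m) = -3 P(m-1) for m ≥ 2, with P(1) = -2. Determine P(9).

P(2) = -3(-2) = 6
P(3) = -3(6) = -18
P(4) = -3(-18) = 54
P(5) = -3(54) = -162
P(6) = -3(-162) = 486
P(7) = -3(486) = -1458
P(8) = -3(-1458) = 4374
P(9) = -3(4374) = -13122

-13122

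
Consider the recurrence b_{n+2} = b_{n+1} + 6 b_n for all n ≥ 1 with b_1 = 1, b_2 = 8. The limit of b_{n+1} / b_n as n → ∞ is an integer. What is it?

3

The characteristic equation is r^2 - r - 6 = 0, which factors as (r - 3)(r + 2) = 0.
So the roots are 3 and -2. Since |3| > |-2| and the coefficient of 3^n is non-zero, the ratio tends to 3.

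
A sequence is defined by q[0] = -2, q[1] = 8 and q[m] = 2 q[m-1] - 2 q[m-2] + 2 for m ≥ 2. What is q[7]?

q[2] = 2·8 - 2·(-2) + 2 = 22
q[3] = 2·22 - 2·8 + 2 = 30
q[4] = 2·30 - 2·22 + 2 = 18
q[5] = 2·18 - 2·30 + 2 = -22
q[6] = 2·(-22) - 2·18 + 2 = -78
q[7] = 2·(-78) - 2·(-22) + 2 = -110

-110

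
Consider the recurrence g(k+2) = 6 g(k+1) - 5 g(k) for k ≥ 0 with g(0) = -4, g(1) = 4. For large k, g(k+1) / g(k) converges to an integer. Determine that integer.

The characteristic equation is r^2 - 6r + 5 = 0, which factors as (r - 5)(r - 1) = 0.
So the roots are 5 and 1. Since |5| > |1| and the coefficient of 5^k is non-zero, the ratio tends to 5.

5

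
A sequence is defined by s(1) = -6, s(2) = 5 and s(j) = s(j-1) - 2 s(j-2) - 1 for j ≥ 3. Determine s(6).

-39

s(3) = 5 - 2(-6) - 1 = 16
s(4) = 16 - 2(5) - 1 = 5
s(5) = 5 - 2(16) - 1 = -28
s(6) = (-28) - 2(5) - 1 = -39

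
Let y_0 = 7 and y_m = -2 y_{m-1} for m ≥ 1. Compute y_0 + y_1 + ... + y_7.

-595

y_1 = -2(7) = -14
y_2 = -2(-14) = 28
y_3 = -2(28) = -56
y_4 = -2(-56) = 112
y_5 = -2(112) = -224
y_6 = -2(-224) = 448
y_7 = -2(448) = -896
Sum = 7 + (-14) + 28 + (-56) + 112 + (-224) + 448 + (-896) = -595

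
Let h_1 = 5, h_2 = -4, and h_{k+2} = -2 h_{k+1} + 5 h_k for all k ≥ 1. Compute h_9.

h_3 = -2*(-4) + 5*5 = 33
h_4 = -2*33 + 5*(-4) = -86
h_5 = -2*(-86) + 5*33 = 337
h_6 = -2*337 + 5*(-86) = -1104
h_7 = -2*(-1104) + 5*337 = 3893
h_8 = -2*3893 + 5*(-1104) = -13306
h_9 = -2*(-13306) + 5*3893 = 46077

46077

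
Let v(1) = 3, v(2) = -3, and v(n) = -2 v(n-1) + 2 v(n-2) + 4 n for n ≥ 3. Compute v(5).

v(3) = -2*(-3) + 2*3 + 12 = 24
v(4) = -2*24 + 2*(-3) + 16 = -38
v(5) = -2*(-38) + 2*24 + 20 = 144

144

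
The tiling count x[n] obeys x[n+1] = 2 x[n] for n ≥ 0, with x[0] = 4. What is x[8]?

x[1] = 2(4) = 8
x[2] = 2(8) = 16
x[3] = 2(16) = 32
x[4] = 2(32) = 64
x[5] = 2(64) = 128
x[6] = 2(128) = 256
x[7] = 2(256) = 512
x[8] = 2(512) = 1024

1024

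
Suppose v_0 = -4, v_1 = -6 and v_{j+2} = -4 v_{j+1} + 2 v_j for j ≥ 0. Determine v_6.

6656

v_2 = -4(-6) + 2(-4) = 16
v_3 = -4(16) + 2(-6) = -76
v_4 = -4(-76) + 2(16) = 336
v_5 = -4(336) + 2(-76) = -1496
v_6 = -4(-1496) + 2(336) = 6656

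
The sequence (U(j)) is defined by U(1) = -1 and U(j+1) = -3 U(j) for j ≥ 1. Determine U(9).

U(2) = -3*(-1) = 3
U(3) = -3*3 = -9
U(4) = -3*(-9) = 27
U(5) = -3*27 = -81
U(6) = -3*(-81) = 243
U(7) = -3*243 = -729
U(8) = -3*(-729) = 2187
U(9) = -3*2187 = -6561

-6561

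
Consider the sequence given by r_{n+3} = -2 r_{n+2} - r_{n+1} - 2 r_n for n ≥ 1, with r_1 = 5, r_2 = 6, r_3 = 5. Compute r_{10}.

-1014

r_4 = -2*5 - 6 - 2*5 = -26
r_5 = -2*(-26) - 5 - 2*6 = 35
r_6 = -2*35 - (-26) - 2*5 = -54
r_7 = -2*(-54) - 35 - 2*(-26) = 125
r_8 = -2*125 - (-54) - 2*35 = -266
r_9 = -2*(-266) - 125 - 2*(-54) = 515
r_{10} = -2*515 - (-266) - 2*125 = -1014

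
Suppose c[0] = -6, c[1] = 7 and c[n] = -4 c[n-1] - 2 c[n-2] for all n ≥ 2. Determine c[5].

c[2] = -4*7 - 2*(-6) = -16
c[3] = -4*(-16) - 2*7 = 50
c[4] = -4*50 - 2*(-16) = -168
c[5] = -4*(-168) - 2*50 = 572

572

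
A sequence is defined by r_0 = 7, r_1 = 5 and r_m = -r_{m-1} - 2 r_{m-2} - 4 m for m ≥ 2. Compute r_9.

-183

r_2 = -5 - 2*7 - 8 = -27
r_3 = -(-27) - 2*5 - 12 = 5
r_4 = -5 - 2*(-27) - 16 = 33
r_5 = -33 - 2*5 - 20 = -63
r_6 = -(-63) - 2*33 - 24 = -27
r_7 = -(-27) - 2*(-63) - 28 = 125
r_8 = -125 - 2*(-27) - 32 = -103
r_9 = -(-103) - 2*125 - 36 = -183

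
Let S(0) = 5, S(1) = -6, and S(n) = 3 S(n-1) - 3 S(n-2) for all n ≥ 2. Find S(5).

-189

S(2) = 3(-6) - 3(5) = -33
S(3) = 3(-33) - 3(-6) = -81
S(4) = 3(-81) - 3(-33) = -144
S(5) = 3(-144) - 3(-81) = -189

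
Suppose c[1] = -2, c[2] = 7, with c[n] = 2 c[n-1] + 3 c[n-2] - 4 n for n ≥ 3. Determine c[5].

c[3] = 2·7 + 3·(-2) - 12 = -4
c[4] = 2·(-4) + 3·7 - 16 = -3
c[5] = 2·(-3) + 3·(-4) - 20 = -38

-38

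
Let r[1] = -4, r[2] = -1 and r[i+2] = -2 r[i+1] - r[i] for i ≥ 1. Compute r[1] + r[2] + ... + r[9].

r[3] = -2*(-1) - (-4) = 6
r[4] = -2*6 - (-1) = -11
r[5] = -2*(-11) - 6 = 16
r[6] = -2*16 - (-11) = -21
r[7] = -2*(-21) - 16 = 26
r[8] = -2*26 - (-21) = -31
r[9] = -2*(-31) - 26 = 36
Sum = (-4) + (-1) + 6 + (-11) + 16 + (-21) + 26 + (-31) + 36 = 16

16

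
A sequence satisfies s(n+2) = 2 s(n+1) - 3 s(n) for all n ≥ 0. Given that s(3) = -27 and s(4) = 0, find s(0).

Rearranging, s(n-2) = (s(n) - 2 s(n-1)) / -3.
s(2) = (0 - 2*(-27)) / -3 = 54/-3 = -18
s(1) = (-27 - 2*(-18)) / -3 = 9/-3 = -3
s(0) = (-18 - 2*(-3)) / -3 = -12/-3 = 4

4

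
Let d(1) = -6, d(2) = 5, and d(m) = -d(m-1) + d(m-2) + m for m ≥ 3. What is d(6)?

d(3) = -5 + (-6) + 3 = -8
d(4) = -(-8) + 5 + 4 = 17
d(5) = -17 + (-8) + 5 = -20
d(6) = -(-20) + 17 + 6 = 43

43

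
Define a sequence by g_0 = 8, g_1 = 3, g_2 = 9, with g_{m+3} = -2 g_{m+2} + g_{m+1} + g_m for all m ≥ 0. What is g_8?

g_3 = -2·9 + 3 + 8 = -7
g_4 = -2·(-7) + 9 + 3 = 26
g_5 = -2·26 + (-7) + 9 = -50
g_6 = -2·(-50) + 26 + (-7) = 119
g_7 = -2·119 + (-50) + 26 = -262
g_8 = -2·(-262) + 119 + (-50) = 593

593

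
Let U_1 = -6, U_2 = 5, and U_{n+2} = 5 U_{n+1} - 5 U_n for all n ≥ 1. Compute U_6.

3625

U_3 = 5(5) - 5(-6) = 55
U_4 = 5(55) - 5(5) = 250
U_5 = 5(250) - 5(55) = 975
U_6 = 5(975) - 5(250) = 3625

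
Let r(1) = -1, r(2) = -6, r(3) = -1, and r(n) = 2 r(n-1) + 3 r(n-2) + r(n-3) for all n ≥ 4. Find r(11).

r(4) = 2·(-1) + 3·(-6) + (-1) = -21
r(5) = 2·(-21) + 3·(-1) + (-6) = -51
r(6) = 2·(-51) + 3·(-21) + (-1) = -166
r(7) = 2·(-166) + 3·(-51) + (-21) = -506
r(8) = 2·(-506) + 3·(-166) + (-51) = -1561
r(9) = 2·(-1561) + 3·(-506) + (-166) = -4806
r(10) = 2·(-4806) + 3·(-1561) + (-506) = -14801
r(11) = 2·(-14801) + 3·(-4806) + (-1561) = -45581

-45581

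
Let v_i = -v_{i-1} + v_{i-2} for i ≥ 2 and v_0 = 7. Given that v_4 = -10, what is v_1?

8

Let v_1 = z.
v_2 = 7 - z
v_3 = -7 + 2z
v_4 = 14 - 3z
So 14 - 3z = -10, giving z = 8.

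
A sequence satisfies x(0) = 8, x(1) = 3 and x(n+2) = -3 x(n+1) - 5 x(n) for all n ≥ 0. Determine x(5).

x(2) = -3(3) - 5(8) = -49
x(3) = -3(-49) - 5(3) = 132
x(4) = -3(132) - 5(-49) = -151
x(5) = -3(-151) - 5(132) = -207

-207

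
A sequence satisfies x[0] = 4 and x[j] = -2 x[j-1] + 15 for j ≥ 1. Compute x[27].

134217733

The fixed point is 15/(1 + 2) = 5, so x[j] - 5 = -2(x[j-1] - 5).
Hence x[j] = -1·(-2)^j + 5.
x[27] = -1·(-2)^{27} + 5 = -1·-134217728 + 5 = 134217733.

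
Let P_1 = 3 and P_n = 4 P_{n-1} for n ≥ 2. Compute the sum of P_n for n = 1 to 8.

P_2 = 4*3 = 12
P_3 = 4*12 = 48
P_4 = 4*48 = 192
P_5 = 4*192 = 768
P_6 = 4*768 = 3072
P_7 = 4*3072 = 12288
P_8 = 4*12288 = 49152
Sum = 3 + 12 + 48 + 192 + 768 + 3072 + 12288 + 49152 = 65535

65535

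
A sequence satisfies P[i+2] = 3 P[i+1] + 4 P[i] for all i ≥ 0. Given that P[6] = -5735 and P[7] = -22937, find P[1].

-5

Rearranging, P[i-2] = (P[i] - 3 P[i-1]) / 4.
P[5] = (-22937 - 3(-5735)) / 4 = -5732/4 = -1433
P[4] = (-5735 - 3(-1433)) / 4 = -1436/4 = -359
P[3] = (-1433 - 3(-359)) / 4 = -356/4 = -89
P[2] = (-359 - 3(-89)) / 4 = -92/4 = -23
P[1] = (-89 - 3(-23)) / 4 = -20/4 = -5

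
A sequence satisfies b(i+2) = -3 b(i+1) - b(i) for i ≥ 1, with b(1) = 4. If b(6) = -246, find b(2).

-6

Let b(2) = y.
b(3) = -4 - 3y
b(4) = 12 + 8y
b(5) = -32 - 21y
b(6) = 84 + 55y
So 84 + 55y = -246, giving y = -6.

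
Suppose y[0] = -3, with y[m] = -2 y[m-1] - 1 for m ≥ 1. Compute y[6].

y[1] = -2(-3) - 1 = 5
y[2] = -2(5) - 1 = -11
y[3] = -2(-11) - 1 = 21
y[4] = -2(21) - 1 = -43
y[5] = -2(-43) - 1 = 85
y[6] = -2(85) - 1 = -171

-171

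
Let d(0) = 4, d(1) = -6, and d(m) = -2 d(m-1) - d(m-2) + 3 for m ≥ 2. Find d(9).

-34

d(2) = -2(-6) - 4 + 3 = 11
d(3) = -2(11) - (-6) + 3 = -13
d(4) = -2(-13) - 11 + 3 = 18
d(5) = -2(18) - (-13) + 3 = -20
d(6) = -2(-20) - 18 + 3 = 25
d(7) = -2(25) - (-20) + 3 = -27
d(8) = -2(-27) - 25 + 3 = 32
d(9) = -2(32) - (-27) + 3 = -34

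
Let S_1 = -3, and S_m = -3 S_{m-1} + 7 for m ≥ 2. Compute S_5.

-383

S_2 = -3*(-3) + 7 = 16
S_3 = -3*16 + 7 = -41
S_4 = -3*(-41) + 7 = 130
S_5 = -3*130 + 7 = -383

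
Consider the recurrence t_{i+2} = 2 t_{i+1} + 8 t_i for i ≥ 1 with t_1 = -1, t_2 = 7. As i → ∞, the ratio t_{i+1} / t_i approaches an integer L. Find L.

The characteristic equation is r^2 - 2r - 8 = 0, which factors as (r - 4)(r + 2) = 0.
So the roots are 4 and -2. Since |4| > |-2| and the coefficient of 4^i is non-zero, the ratio tends to 4.

4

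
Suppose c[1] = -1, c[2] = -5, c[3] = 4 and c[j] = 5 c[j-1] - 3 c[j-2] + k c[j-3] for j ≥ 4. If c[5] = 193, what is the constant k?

-3

c[4] = 35 - k
c[5] = 163 - 10k
So 163 - 10k = 193, giving k = -3.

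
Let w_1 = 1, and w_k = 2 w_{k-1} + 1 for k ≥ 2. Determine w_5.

31

w_2 = 2*1 + 1 = 3
w_3 = 2*3 + 1 = 7
w_4 = 2*7 + 1 = 15
w_5 = 2*15 + 1 = 31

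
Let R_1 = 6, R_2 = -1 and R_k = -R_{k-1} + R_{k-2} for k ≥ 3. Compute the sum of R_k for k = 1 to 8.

-27

R_3 = -(-1) + 6 = 7
R_4 = -7 + (-1) = -8
R_5 = -(-8) + 7 = 15
R_6 = -15 + (-8) = -23
R_7 = -(-23) + 15 = 38
R_8 = -38 + (-23) = -61
Sum = 6 + (-1) + 7 + (-8) + 15 + (-23) + 38 + (-61) = -27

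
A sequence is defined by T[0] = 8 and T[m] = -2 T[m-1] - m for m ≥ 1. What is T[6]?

524

T[1] = -2·8 - 1 = -17
T[2] = -2·(-17) - 2 = 32
T[3] = -2·32 - 3 = -67
T[4] = -2·(-67) - 4 = 130
T[5] = -2·130 - 5 = -265
T[6] = -2·(-265) - 6 = 524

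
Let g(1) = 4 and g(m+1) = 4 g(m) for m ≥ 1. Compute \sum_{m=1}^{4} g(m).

340

g(2) = 4*4 = 16
g(3) = 4*16 = 64
g(4) = 4*64 = 256
Sum = 4 + 16 + 64 + 256 = 340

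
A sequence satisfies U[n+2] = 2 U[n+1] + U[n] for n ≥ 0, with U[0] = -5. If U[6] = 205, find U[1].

Let U[1] = w.
U[2] = -5 + 2w
U[3] = -10 + 5w
U[4] = -25 + 12w
U[5] = -60 + 29w
U[6] = -145 + 70w
So -145 + 70w = 205, giving w = 5.

5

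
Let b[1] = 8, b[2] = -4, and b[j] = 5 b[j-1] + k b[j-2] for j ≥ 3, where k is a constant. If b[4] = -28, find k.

2

b[3] = -20 + 8k
b[4] = -100 + 36k
So -100 + 36k = -28, giving k = 2.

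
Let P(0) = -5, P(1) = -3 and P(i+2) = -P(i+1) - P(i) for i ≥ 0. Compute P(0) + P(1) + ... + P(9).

P(2) = -(-3) - (-5) = 8
P(3) = -8 - (-3) = -5
P(4) = -(-5) - 8 = -3
P(5) = -(-3) - (-5) = 8
P(6) = -8 - (-3) = -5
P(7) = -(-5) - 8 = -3
P(8) = -(-3) - (-5) = 8
P(9) = -8 - (-3) = -5
Sum = (-5) + (-3) + 8 + (-5) + (-3) + 8 + (-5) + (-3) + 8 + (-5) = -5

-5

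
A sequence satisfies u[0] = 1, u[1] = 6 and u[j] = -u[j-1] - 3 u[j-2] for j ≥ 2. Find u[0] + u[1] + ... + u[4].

u[2] = -6 - 3(1) = -9
u[3] = -(-9) - 3(6) = -9
u[4] = -(-9) - 3(-9) = 36
Sum = 1 + 6 + (-9) + (-9) + 36 = 25

25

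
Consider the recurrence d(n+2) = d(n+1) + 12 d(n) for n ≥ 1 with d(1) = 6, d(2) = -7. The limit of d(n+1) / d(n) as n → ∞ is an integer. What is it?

4

The characteristic equation is r^2 - r - 12 = 0, which factors as (r - 4)(r + 3) = 0.
So the roots are 4 and -3. Since |4| > |-3| and the coefficient of 4^n is non-zero, the ratio tends to 4.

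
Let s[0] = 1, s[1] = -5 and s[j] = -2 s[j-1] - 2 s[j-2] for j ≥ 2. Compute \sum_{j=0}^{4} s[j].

s[2] = -2(-5) - 2(1) = 8
s[3] = -2(8) - 2(-5) = -6
s[4] = -2(-6) - 2(8) = -4
Sum = 1 + (-5) + 8 + (-6) + (-4) = -6

-6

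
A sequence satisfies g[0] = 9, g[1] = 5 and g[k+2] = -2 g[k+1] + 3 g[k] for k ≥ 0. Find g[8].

6569

g[2] = -2(5) + 3(9) = 17
g[3] = -2(17) + 3(5) = -19
g[4] = -2(-19) + 3(17) = 89
g[5] = -2(89) + 3(-19) = -235
g[6] = -2(-235) + 3(89) = 737
g[7] = -2(737) + 3(-235) = -2179
g[8] = -2(-2179) + 3(737) = 6569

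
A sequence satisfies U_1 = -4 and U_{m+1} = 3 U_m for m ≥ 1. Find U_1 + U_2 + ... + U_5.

-484

U_2 = 3·(-4) = -12
U_3 = 3·(-12) = -36
U_4 = 3·(-36) = -108
U_5 = 3·(-108) = -324
Sum = (-4) + (-12) + (-36) + (-108) + (-324) = -484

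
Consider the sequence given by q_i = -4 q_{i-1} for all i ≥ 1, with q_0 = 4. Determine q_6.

q_1 = -4·4 = -16
q_2 = -4·(-16) = 64
q_3 = -4·64 = -256
q_4 = -4·(-256) = 1024
q_5 = -4·1024 = -4096
q_6 = -4·(-4096) = 16384

16384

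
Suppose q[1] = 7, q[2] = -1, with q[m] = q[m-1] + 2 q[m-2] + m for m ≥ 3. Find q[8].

416

q[3] = (-1) + 2·7 + 3 = 16
q[4] = 16 + 2·(-1) + 4 = 18
q[5] = 18 + 2·16 + 5 = 55
q[6] = 55 + 2·18 + 6 = 97
q[7] = 97 + 2·55 + 7 = 214
q[8] = 214 + 2·97 + 8 = 416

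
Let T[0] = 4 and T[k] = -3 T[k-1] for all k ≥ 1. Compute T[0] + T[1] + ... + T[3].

-80

T[1] = -3*4 = -12
T[2] = -3*(-12) = 36
T[3] = -3*36 = -108
Sum = 4 + (-12) + 36 + (-108) = -80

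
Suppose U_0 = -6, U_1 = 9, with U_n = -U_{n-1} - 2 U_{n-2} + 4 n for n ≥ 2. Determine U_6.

U_2 = -9 - 2*(-6) + 8 = 11
U_3 = -11 - 2*9 + 12 = -17
U_4 = -(-17) - 2*11 + 16 = 11
U_5 = -11 - 2*(-17) + 20 = 43
U_6 = -43 - 2*11 + 24 = -41

-41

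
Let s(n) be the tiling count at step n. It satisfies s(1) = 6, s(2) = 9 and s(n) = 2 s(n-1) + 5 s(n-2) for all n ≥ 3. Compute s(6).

1749

s(3) = 2·9 + 5·6 = 48
s(4) = 2·48 + 5·9 = 141
s(5) = 2·141 + 5·48 = 522
s(6) = 2·522 + 5·141 = 1749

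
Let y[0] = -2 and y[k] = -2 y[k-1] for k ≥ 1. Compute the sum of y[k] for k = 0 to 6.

-86

y[1] = -2(-2) = 4
y[2] = -2(4) = -8
y[3] = -2(-8) = 16
y[4] = -2(16) = -32
y[5] = -2(-32) = 64
y[6] = -2(64) = -128
Sum = (-2) + 4 + (-8) + 16 + (-32) + 64 + (-128) = -86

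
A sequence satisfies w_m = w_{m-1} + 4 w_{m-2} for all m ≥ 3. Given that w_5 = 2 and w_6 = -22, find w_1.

Rearranging, w_{m-2} = (w_m - w_{m-1}) / 4.
w_4 = (-22 - 2) / 4 = -24/4 = -6
w_3 = (2 - (-6)) / 4 = 8/4 = 2
w_2 = (-6 - 2) / 4 = -8/4 = -2
w_1 = (2 - (-2)) / 4 = 4/4 = 1

1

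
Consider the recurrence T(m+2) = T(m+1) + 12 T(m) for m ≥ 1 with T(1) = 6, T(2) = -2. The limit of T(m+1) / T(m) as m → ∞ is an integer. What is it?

The characteristic equation is r^2 - r - 12 = 0, which factors as (r - 4)(r + 3) = 0.
So the roots are 4 and -3. Since |4| > |-3| and the coefficient of 4^m is non-zero, the ratio tends to 4.

4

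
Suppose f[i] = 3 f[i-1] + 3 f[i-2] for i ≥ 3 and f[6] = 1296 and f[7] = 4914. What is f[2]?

6

Rearranging, f[i-2] = (f[i] - 3 f[i-1]) / 3.
f[5] = (4914 - 3(1296)) / 3 = 1026/3 = 342
f[4] = (1296 - 3(342)) / 3 = 270/3 = 90
f[3] = (342 - 3(90)) / 3 = 72/3 = 24
f[2] = (90 - 3(24)) / 3 = 18/3 = 6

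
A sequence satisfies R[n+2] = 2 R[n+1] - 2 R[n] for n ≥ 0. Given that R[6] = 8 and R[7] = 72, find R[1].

7

Rearranging, R[n-2] = (R[n] - 2 R[n-1]) / -2.
R[5] = (72 - 2*8) / -2 = 56/-2 = -28
R[4] = (8 - 2*(-28)) / -2 = 64/-2 = -32
R[3] = (-28 - 2*(-32)) / -2 = 36/-2 = -18
R[2] = (-32 - 2*(-18)) / -2 = 4/-2 = -2
R[1] = (-18 - 2*(-2)) / -2 = -14/-2 = 7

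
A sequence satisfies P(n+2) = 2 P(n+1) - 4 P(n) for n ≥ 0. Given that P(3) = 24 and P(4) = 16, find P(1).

Rearranging, P(n-2) = (P(n) - 2 P(n-1)) / -4.
P(2) = (16 - 2*24) / -4 = -32/-4 = 8
P(1) = (24 - 2*8) / -4 = 8/-4 = -2

-2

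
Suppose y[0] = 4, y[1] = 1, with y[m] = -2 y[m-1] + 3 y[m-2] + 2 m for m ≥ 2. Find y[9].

-19039

y[2] = -2(1) + 3(4) + 4 = 14
y[3] = -2(14) + 3(1) + 6 = -19
y[4] = -2(-19) + 3(14) + 8 = 88
y[5] = -2(88) + 3(-19) + 10 = -223
y[6] = -2(-223) + 3(88) + 12 = 722
y[7] = -2(722) + 3(-223) + 14 = -2099
y[8] = -2(-2099) + 3(722) + 16 = 6380
y[9] = -2(6380) + 3(-2099) + 18 = -19039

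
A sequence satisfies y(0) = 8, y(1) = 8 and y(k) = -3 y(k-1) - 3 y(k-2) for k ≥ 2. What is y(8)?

1296

y(2) = -3·8 - 3·8 = -48
y(3) = -3·(-48) - 3·8 = 120
y(4) = -3·120 - 3·(-48) = -216
y(5) = -3·(-216) - 3·120 = 288
y(6) = -3·288 - 3·(-216) = -216
y(7) = -3·(-216) - 3·288 = -216
y(8) = -3·(-216) - 3·(-216) = 1296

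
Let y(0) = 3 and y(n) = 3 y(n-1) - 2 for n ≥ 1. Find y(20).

The fixed point is -2/(1 - 3) = 1, so y(n) - 1 = 3(y(n-1) - 1).
Hence y(n) = 2·3^n + 1.
y(20) = 2·3^{20} + 1 = 2·3486784401 + 1 = 6973568803.

6973568803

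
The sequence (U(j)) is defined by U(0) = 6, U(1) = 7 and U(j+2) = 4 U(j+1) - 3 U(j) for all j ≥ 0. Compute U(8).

3286

U(2) = 4·7 - 3·6 = 10
U(3) = 4·10 - 3·7 = 19
U(4) = 4·19 - 3·10 = 46
U(5) = 4·46 - 3·19 = 127
U(6) = 4·127 - 3·46 = 370
U(7) = 4·370 - 3·127 = 1099
U(8) = 4·1099 - 3·370 = 3286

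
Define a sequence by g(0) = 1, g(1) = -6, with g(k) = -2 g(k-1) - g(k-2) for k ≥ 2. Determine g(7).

-36

g(2) = -2·(-6) - 1 = 11
g(3) = -2·11 - (-6) = -16
g(4) = -2·(-16) - 11 = 21
g(5) = -2·21 - (-16) = -26
g(6) = -2·(-26) - 21 = 31
g(7) = -2·31 - (-26) = -36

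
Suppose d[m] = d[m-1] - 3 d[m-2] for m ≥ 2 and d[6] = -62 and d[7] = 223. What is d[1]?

-5

Rearranging, d[m-2] = (d[m] - d[m-1]) / -3.
d[5] = (223 - (-62)) / -3 = 285/-3 = -95
d[4] = (-62 - (-95)) / -3 = 33/-3 = -11
d[3] = (-95 - (-11)) / -3 = -84/-3 = 28
d[2] = (-11 - 28) / -3 = -39/-3 = 13
d[1] = (28 - 13) / -3 = 15/-3 = -5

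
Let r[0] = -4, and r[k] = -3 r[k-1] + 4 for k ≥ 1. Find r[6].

-3644

r[1] = -3(-4) + 4 = 16
r[2] = -3(16) + 4 = -44
r[3] = -3(-44) + 4 = 136
r[4] = -3(136) + 4 = -404
r[5] = -3(-404) + 4 = 1216
r[6] = -3(1216) + 4 = -3644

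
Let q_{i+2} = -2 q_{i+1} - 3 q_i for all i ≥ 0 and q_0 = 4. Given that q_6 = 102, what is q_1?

Let q_1 = y.
q_2 = -12 - 2y
q_3 = 24 + y
q_4 = -12 + 4y
q_5 = -48 - 11y
q_6 = 132 + 10y
So 132 + 10y = 102, giving y = -3.

-3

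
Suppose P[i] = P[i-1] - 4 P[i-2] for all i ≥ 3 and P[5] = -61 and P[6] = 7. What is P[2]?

7

Rearranging, P[i-2] = (P[i] - P[i-1]) / -4.
P[4] = (7 - (-61)) / -4 = 68/-4 = -17
P[3] = (-61 - (-17)) / -4 = -44/-4 = 11
P[2] = (-17 - 11) / -4 = -28/-4 = 7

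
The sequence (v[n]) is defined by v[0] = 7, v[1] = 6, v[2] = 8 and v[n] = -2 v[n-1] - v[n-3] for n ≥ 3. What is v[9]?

-2127

v[3] = -2*8 - 7 = -23
v[4] = -2*(-23) - 6 = 40
v[5] = -2*40 - 8 = -88
v[6] = -2*(-88) - (-23) = 199
v[7] = -2*199 - 40 = -438
v[8] = -2*(-438) - (-88) = 964
v[9] = -2*964 - 199 = -2127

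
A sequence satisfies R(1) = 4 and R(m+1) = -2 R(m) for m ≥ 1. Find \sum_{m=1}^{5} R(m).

44

R(2) = -2*4 = -8
R(3) = -2*(-8) = 16
R(4) = -2*16 = -32
R(5) = -2*(-32) = 64
Sum = 4 + (-8) + 16 + (-32) + 64 = 44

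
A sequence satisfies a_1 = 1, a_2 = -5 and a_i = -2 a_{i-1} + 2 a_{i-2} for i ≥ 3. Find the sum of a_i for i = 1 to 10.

a_3 = -2·(-5) + 2·1 = 12
a_4 = -2·12 + 2·(-5) = -34
a_5 = -2·(-34) + 2·12 = 92
a_6 = -2·92 + 2·(-34) = -252
a_7 = -2·(-252) + 2·92 = 688
a_8 = -2·688 + 2·(-252) = -1880
a_9 = -2·(-1880) + 2·688 = 5136
a_{10} = -2·5136 + 2·(-1880) = -14032
Sum = 1 + (-5) + 12 + (-34) + 92 + (-252) + 688 + (-1880) + 5136 + (-14032) = -10274

-10274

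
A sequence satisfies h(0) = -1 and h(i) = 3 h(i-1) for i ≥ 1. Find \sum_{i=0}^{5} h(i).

h(1) = 3*(-1) = -3
h(2) = 3*(-3) = -9
h(3) = 3*(-9) = -27
h(4) = 3*(-27) = -81
h(5) = 3*(-81) = -243
Sum = (-1) + (-3) + (-9) + (-27) + (-81) + (-243) = -364

-364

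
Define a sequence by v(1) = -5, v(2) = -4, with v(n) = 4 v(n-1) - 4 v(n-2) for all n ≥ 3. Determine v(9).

v(3) = 4*(-4) - 4*(-5) = 4
v(4) = 4*4 - 4*(-4) = 32
v(5) = 4*32 - 4*4 = 112
v(6) = 4*112 - 4*32 = 320
v(7) = 4*320 - 4*112 = 832
v(8) = 4*832 - 4*320 = 2048
v(9) = 4*2048 - 4*832 = 4864

4864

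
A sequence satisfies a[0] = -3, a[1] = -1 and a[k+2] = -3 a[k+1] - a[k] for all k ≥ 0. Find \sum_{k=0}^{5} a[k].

-88

a[2] = -3·(-1) - (-3) = 6
a[3] = -3·6 - (-1) = -17
a[4] = -3·(-17) - 6 = 45
a[5] = -3·45 - (-17) = -118
Sum = (-3) + (-1) + 6 + (-17) + 45 + (-118) = -88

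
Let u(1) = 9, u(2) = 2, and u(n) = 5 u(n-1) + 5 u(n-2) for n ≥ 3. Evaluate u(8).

340250

u(3) = 5(2) + 5(9) = 55
u(4) = 5(55) + 5(2) = 285
u(5) = 5(285) + 5(55) = 1700
u(6) = 5(1700) + 5(285) = 9925
u(7) = 5(9925) + 5(1700) = 58125
u(8) = 5(58125) + 5(9925) = 340250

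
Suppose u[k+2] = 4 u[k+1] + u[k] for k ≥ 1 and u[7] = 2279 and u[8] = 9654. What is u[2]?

Rearranging, u[k-2] = u[k] - 4 u[k-1].
u[6] = 9654 - 4·2279 = 538
u[5] = 2279 - 4·538 = 127
u[4] = 538 - 4·127 = 30
u[3] = 127 - 4·30 = 7
u[2] = 30 - 4·7 = 2

2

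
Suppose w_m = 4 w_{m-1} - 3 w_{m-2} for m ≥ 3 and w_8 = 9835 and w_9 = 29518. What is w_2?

7

Rearranging, w_{m-2} = (w_m - 4 w_{m-1}) / -3.
w_7 = (29518 - 4(9835)) / -3 = -9822/-3 = 3274
w_6 = (9835 - 4(3274)) / -3 = -3261/-3 = 1087
w_5 = (3274 - 4(1087)) / -3 = -1074/-3 = 358
w_4 = (1087 - 4(358)) / -3 = -345/-3 = 115
w_3 = (358 - 4(115)) / -3 = -102/-3 = 34
w_2 = (115 - 4(34)) / -3 = -21/-3 = 7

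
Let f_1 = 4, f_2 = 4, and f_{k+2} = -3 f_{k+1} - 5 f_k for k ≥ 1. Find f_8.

-1724

f_3 = -3*4 - 5*4 = -32
f_4 = -3*(-32) - 5*4 = 76
f_5 = -3*76 - 5*(-32) = -68
f_6 = -3*(-68) - 5*76 = -176
f_7 = -3*(-176) - 5*(-68) = 868
f_8 = -3*868 - 5*(-176) = -1724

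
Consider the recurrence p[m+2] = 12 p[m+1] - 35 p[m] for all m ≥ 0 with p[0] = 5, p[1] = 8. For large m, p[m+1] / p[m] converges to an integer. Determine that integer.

The characteristic equation is r^2 - 12r + 35 = 0, which factors as (r - 7)(r - 5) = 0.
So the roots are 7 and 5. Since |7| > |5| and the coefficient of 7^m is non-zero, the ratio tends to 7.

7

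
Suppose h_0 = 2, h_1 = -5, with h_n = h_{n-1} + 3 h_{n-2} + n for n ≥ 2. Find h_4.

h_2 = (-5) + 3(2) + 2 = 3
h_3 = 3 + 3(-5) + 3 = -9
h_4 = (-9) + 3(3) + 4 = 4

4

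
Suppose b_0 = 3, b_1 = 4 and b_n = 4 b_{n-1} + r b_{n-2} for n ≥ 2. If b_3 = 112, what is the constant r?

3

b_2 = 16 + 3r
b_3 = 64 + 16r
So 64 + 16r = 112, giving r = 3.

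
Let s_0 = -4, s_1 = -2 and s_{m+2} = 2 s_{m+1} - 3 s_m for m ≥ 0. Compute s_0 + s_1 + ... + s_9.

s_2 = 2·(-2) - 3·(-4) = 8
s_3 = 2·8 - 3·(-2) = 22
s_4 = 2·22 - 3·8 = 20
s_5 = 2·20 - 3·22 = -26
s_6 = 2·(-26) - 3·20 = -112
s_7 = 2·(-112) - 3·(-26) = -146
s_8 = 2·(-146) - 3·(-112) = 44
s_9 = 2·44 - 3·(-146) = 526
Sum = (-4) + (-2) + 8 + 22 + 20 + (-26) + (-112) + (-146) + 44 + 526 = 330

330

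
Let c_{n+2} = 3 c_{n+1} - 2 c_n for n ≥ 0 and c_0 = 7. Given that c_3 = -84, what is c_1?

-6

Let c_1 = x.
c_2 = -14 + 3x
c_3 = -42 + 7x
So -42 + 7x = -84, giving x = -6.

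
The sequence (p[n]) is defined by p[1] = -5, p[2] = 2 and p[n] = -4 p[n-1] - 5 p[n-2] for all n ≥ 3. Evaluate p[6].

-518

p[3] = -4(2) - 5(-5) = 17
p[4] = -4(17) - 5(2) = -78
p[5] = -4(-78) - 5(17) = 227
p[6] = -4(227) - 5(-78) = -518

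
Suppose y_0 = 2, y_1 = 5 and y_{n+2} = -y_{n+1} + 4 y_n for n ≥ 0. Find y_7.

385

y_2 = -5 + 4(2) = 3
y_3 = -3 + 4(5) = 17
y_4 = -17 + 4(3) = -5
y_5 = -(-5) + 4(17) = 73
y_6 = -73 + 4(-5) = -93
y_7 = -(-93) + 4(73) = 385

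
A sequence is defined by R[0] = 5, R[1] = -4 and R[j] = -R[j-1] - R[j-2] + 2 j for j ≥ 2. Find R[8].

7

R[2] = -(-4) - 5 + 4 = 3
R[3] = -3 - (-4) + 6 = 7
R[4] = -7 - 3 + 8 = -2
R[5] = -(-2) - 7 + 10 = 5
R[6] = -5 - (-2) + 12 = 9
R[7] = -9 - 5 + 14 = 0
R[8] = -0 - 9 + 16 = 7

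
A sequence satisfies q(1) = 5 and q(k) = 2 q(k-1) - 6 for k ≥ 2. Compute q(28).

The fixed point is -6/(1 - 2) = 6, so q(k) - 6 = 2(q(k-1) - 6).
Hence q(k) = -1·2^{k-1} + 6.
q(28) = -1·2^{27} + 6 = -1·134217728 + 6 = -134217722.

-134217722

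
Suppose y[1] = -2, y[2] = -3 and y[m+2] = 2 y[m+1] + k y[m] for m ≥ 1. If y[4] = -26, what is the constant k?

y[3] = -6 - 2k
y[4] = -12 - 7k
So -12 - 7k = -26, giving k = 2.

2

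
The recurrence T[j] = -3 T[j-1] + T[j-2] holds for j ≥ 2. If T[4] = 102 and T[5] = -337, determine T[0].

-3

Rearranging, T[j-2] = T[j] + 3 T[j-1].
T[3] = -337 + 3·102 = -31
T[2] = 102 + 3·(-31) = 9
T[1] = -31 + 3·9 = -4
T[0] = 9 + 3·(-4) = -3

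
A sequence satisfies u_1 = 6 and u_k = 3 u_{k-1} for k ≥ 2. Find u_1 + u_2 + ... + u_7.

6558

u_2 = 3·6 = 18
u_3 = 3·18 = 54
u_4 = 3·54 = 162
u_5 = 3·162 = 486
u_6 = 3·486 = 1458
u_7 = 3·1458 = 4374
Sum = 6 + 18 + 54 + 162 + 486 + 1458 + 4374 = 6558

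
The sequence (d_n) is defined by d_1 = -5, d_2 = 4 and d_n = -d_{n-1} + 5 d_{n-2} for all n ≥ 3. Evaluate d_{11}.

d_3 = -4 + 5·(-5) = -29
d_4 = -(-29) + 5·4 = 49
d_5 = -49 + 5·(-29) = -194
d_6 = -(-194) + 5·49 = 439
d_7 = -439 + 5·(-194) = -1409
d_8 = -(-1409) + 5·439 = 3604
d_9 = -3604 + 5·(-1409) = -10649
d_{10} = -(-10649) + 5·3604 = 28669
d_{11} = -28669 + 5·(-10649) = -81914

-81914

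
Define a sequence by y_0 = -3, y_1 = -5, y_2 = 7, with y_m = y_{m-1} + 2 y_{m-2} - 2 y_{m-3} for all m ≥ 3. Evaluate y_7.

y_3 = 7 + 2*(-5) - 2*(-3) = 3
y_4 = 3 + 2*7 - 2*(-5) = 27
y_5 = 27 + 2*3 - 2*7 = 19
y_6 = 19 + 2*27 - 2*3 = 67
y_7 = 67 + 2*19 - 2*27 = 51

51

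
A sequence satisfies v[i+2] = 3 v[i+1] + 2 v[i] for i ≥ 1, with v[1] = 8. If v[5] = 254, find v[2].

Let v[2] = z.
v[3] = 16 + 3z
v[4] = 48 + 11z
v[5] = 176 + 39z
So 176 + 39z = 254, giving z = 2.

2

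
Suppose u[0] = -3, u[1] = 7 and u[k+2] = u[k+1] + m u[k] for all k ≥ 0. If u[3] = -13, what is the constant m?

-5

u[2] = 7 - 3m
u[3] = 7 + 4m
So 7 + 4m = -13, giving m = -5.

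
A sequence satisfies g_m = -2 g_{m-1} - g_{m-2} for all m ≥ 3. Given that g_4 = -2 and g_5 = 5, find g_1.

Rearranging, g_{m-2} = -(g_m + 2 g_{m-1}).
g_3 = -(5 + 2*(-2)) = -1
g_2 = -(-2 + 2*(-1)) = 4
g_1 = -(-1 + 2*4) = -7

-7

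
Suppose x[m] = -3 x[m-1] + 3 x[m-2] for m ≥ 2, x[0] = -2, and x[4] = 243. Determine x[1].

Let x[1] = w.
x[2] = -6 - 3w
x[3] = 18 + 12w
x[4] = -72 - 45w
So -72 - 45w = 243, giving w = -7.

-7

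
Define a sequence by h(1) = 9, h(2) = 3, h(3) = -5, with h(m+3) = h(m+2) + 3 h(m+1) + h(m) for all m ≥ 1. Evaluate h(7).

h(4) = (-5) + 3·3 + 9 = 13
h(5) = 13 + 3·(-5) + 3 = 1
h(6) = 1 + 3·13 + (-5) = 35
h(7) = 35 + 3·1 + 13 = 51

51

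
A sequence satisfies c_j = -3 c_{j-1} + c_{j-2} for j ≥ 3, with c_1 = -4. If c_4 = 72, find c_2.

6

Let c_2 = z.
c_3 = -4 - 3z
c_4 = 12 + 10z
So 12 + 10z = 72, giving z = 6.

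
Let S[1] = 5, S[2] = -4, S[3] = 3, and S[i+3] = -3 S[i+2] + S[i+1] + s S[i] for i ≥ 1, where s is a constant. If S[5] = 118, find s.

-4

S[4] = -13 + 5s
S[5] = 42 - 19s
So 42 - 19s = 118, giving s = -4.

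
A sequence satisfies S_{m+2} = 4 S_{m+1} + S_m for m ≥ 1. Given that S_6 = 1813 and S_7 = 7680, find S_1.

Rearranging, S_{m-2} = S_m - 4 S_{m-1}.
S_5 = 7680 - 4(1813) = 428
S_4 = 1813 - 4(428) = 101
S_3 = 428 - 4(101) = 24
S_2 = 101 - 4(24) = 5
S_1 = 24 - 4(5) = 4

4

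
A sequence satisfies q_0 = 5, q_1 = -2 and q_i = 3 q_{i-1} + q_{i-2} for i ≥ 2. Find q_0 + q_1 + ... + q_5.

-72

q_2 = 3(-2) + 5 = -1
q_3 = 3(-1) + (-2) = -5
q_4 = 3(-5) + (-1) = -16
q_5 = 3(-16) + (-5) = -53
Sum = 5 + (-2) + (-1) + (-5) + (-16) + (-53) = -72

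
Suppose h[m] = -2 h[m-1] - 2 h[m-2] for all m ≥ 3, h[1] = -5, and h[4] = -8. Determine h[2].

Let h[2] = z.
h[3] = 10 - 2z
h[4] = -20 + 2z
So -20 + 2z = -8, giving z = 6.

6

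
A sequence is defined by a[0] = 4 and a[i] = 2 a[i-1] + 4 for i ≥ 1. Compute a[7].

a[1] = 2*4 + 4 = 12
a[2] = 2*12 + 4 = 28
a[3] = 2*28 + 4 = 60
a[4] = 2*60 + 4 = 124
a[5] = 2*124 + 4 = 252
a[6] = 2*252 + 4 = 508
a[7] = 2*508 + 4 = 1020

1020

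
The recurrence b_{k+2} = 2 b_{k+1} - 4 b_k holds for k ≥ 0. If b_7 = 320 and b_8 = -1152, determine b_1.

Rearranging, b_{k-2} = (b_k - 2 b_{k-1}) / -4.
b_6 = (-1152 - 2·320) / -4 = -1792/-4 = 448
b_5 = (320 - 2·448) / -4 = -576/-4 = 144
b_4 = (448 - 2·144) / -4 = 160/-4 = -40
b_3 = (144 - 2·(-40)) / -4 = 224/-4 = -56
b_2 = (-40 - 2·(-56)) / -4 = 72/-4 = -18
b_1 = (-56 - 2·(-18)) / -4 = -20/-4 = 5

5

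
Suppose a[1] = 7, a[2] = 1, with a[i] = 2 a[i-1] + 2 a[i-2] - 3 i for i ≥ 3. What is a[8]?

a[3] = 2(1) + 2(7) - 9 = 7
a[4] = 2(7) + 2(1) - 12 = 4
a[5] = 2(4) + 2(7) - 15 = 7
a[6] = 2(7) + 2(4) - 18 = 4
a[7] = 2(4) + 2(7) - 21 = 1
a[8] = 2(1) + 2(4) - 24 = -14

-14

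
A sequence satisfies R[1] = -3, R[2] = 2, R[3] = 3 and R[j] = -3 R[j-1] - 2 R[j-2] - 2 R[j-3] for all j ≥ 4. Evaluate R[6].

R[4] = -3(3) - 2(2) - 2(-3) = -7
R[5] = -3(-7) - 2(3) - 2(2) = 11
R[6] = -3(11) - 2(-7) - 2(3) = -25

-25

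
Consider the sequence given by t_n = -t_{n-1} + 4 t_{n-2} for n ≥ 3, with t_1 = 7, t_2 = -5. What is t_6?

t_3 = -(-5) + 4(7) = 33
t_4 = -33 + 4(-5) = -53
t_5 = -(-53) + 4(33) = 185
t_6 = -185 + 4(-53) = -397

-397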